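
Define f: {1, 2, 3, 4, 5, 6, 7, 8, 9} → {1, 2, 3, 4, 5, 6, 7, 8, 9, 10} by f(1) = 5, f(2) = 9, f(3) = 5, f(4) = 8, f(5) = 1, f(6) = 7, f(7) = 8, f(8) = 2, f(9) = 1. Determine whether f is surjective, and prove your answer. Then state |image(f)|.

No element maps to 3, so f is not surjective.
The image of f is {1, 2, 5, 7, 8, 9}, which has 6 elements.

6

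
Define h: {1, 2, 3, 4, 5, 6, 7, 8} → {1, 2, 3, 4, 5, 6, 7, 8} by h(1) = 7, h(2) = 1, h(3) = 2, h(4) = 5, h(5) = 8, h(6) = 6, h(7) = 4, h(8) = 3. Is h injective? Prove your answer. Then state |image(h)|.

The values h(1), …, h(8) are 7, 1, 2, 5, 8, 6, 4, 3 — all distinct.
So h(a) = h(b) only when a = b, and h is injective.
The image of h is {1, 2, 3, 4, 5, 6, 7, 8}, which has 8 elements.

8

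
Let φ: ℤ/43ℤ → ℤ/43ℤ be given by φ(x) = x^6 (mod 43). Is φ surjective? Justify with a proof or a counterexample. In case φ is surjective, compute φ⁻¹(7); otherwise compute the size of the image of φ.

φ(1) = 1^6 = 1.
φ(6): Repeated squaring mod 43: 6^1 ≡ 6, 6^2 ≡ 6² = 36, 6^4 ≡ 36² = 1296 ≡ 6. Since 6 = 4 + 2, 6^6 ≡ 6·36: 6·36 = 216 ≡ 1. So 6^6 ≡ 1 (mod 43).
So φ(1) = φ(6) = 1 while 1 ≠ 6, hence φ is not injective.
A non-injective map from the 43-element set ℤ/43ℤ to itself takes at most 42 distinct values, so it cannot be surjective. So φ is not surjective.
Since φ is not surjective, we determine |image(φ)|. Computing x^6 mod 43 for each x (by repeated squaring, reducing mod 43 at every step), the values φ(0), φ(1), …, φ(42) are: 0, 1, 21, 41, 11, 16, 1, 1, 16, 4, 35, 4, 21, 16, 21, 11, 35, 35, 41, 11, 4, 41, 41, 4, 11, 41, 35, 35, 11, 21, 16, 21, 4, 35, 4, 16, 1, 1, 16, 11, 41, 21, 1.
The distinct values are {0, 1, 4, 11, 16, 21, 35, 41}; there are 8 of them.

8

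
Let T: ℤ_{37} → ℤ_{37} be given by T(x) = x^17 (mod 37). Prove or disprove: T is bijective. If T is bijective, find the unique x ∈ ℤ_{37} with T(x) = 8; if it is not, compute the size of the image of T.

Since 37 is prime, the nonzero elements of ℤ_{37} form a cyclic group of order 36.
As gcd(17, 36) = 1, raising to the 17th power is a bijection on this group: if a^17 ≡ b^17 then (ab^{−1})^17 = 1, and the only element of order dividing gcd(17, 36) = 1 is 1, so a = b.
With T(0) = 0 this makes T injective on all of ℤ_{37}, hence bijective (finite equal-size domain and codomain). In particular T is bijective.
Since T is bijective, we find the preimage of 8. The inverse of x ↦ x^17 on (ℤ_{37})^× is x ↦ x^17, because 17·17 = 289 = 8·36 + 1 ≡ 1 (mod 36) and x^{36} = 1 for x ≠ 0 (Fermat). So T⁻¹(8) = 8^17 mod 37.
Repeated squaring mod 37: 8^1 ≡ 8, 8^2 ≡ 8² = 64 ≡ 27, 8^4 ≡ 27² = 729 ≡ 26, 8^8 ≡ 26² = 676 ≡ 10, 8^16 ≡ 10² = 100 ≡ 26. Since 17 = 16 + 1, 8^17 ≡ 26·8: 26·8 = 208 ≡ 23. So 8^17 ≡ 23 (mod 37).
Hence T⁻¹(8) = 23.

23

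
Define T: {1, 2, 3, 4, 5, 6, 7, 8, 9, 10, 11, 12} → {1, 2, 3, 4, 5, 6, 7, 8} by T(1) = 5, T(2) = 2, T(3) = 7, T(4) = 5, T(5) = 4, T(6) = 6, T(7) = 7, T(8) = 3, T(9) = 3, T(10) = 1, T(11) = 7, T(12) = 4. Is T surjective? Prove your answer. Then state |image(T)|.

No element maps to 8, so T is not surjective.
The image of T is {1, 2, 3, 4, 5, 6, 7}, which has 7 elements.

7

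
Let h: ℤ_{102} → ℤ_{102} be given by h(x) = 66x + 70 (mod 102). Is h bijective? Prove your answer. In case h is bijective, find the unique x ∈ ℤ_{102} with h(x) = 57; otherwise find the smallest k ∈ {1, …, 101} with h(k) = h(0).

17

We have gcd(66, 102) = 6 > 1. Taking s = 0 and t = 17: h(0) = 70 and h(17) = 66·17 + 70 = 1192 ≡ 70 (mod 102).
So h(0) = h(17) while 0 ≠ 17, hence h is not injective, hence not bijective.
Since h is not bijective, we find the least positive k with h(k) = h(0): this means 66k ≡ 0 (mod 102), i.e. 102 ∣ 66k. Since gcd(66, 102) = 6, dividing through by 6 this holds exactly when 17 ∣ 11k, and as gcd(11, 17) = 1, exactly when 17 ∣ k.
The smallest positive such k is 17.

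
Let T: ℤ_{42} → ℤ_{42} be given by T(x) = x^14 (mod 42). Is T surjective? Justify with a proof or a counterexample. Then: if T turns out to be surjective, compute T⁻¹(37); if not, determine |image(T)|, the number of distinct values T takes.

16

T(4): Repeated squaring mod 42: 4^1 ≡ 4, 4^2 ≡ 4² = 16, 4^4 ≡ 16² = 256 ≡ 4, 4^8 ≡ 4² = 16. Since 14 = 8 + 4 + 2, 4^14 ≡ 16·4·16: 16·4 = 64 ≡ 22, then 22·16 = 352 ≡ 16. So 4^14 ≡ 16 (mod 42).
T(10): Repeated squaring mod 42: 10^1 ≡ 10, 10^2 ≡ 10² = 100 ≡ 16, 10^4 ≡ 16² = 256 ≡ 4, 10^8 ≡ 4² = 16. Since 14 = 8 + 4 + 2, 10^14 ≡ 16·4·16: 16·4 = 64 ≡ 22, then 22·16 = 352 ≡ 16. So 10^14 ≡ 16 (mod 42).
So T(4) = T(10) = 16 while 4 ≠ 10, thus T is not injective.
A non-injective map from the 42-element set ℤ_{42} to itself takes at most 41 distinct values, so it cannot be surjective. So T is not surjective.
Since T is not surjective, we determine |image(T)|. Computing x^14 mod 42 for each x (by repeated squaring, reducing mod 42 at every step), the values T(0), T(1), …, T(41) are: 0, 1, 4, 9, 16, 25, 36, 7, 22, 39, 16, 37, 18, 1, 28, 15, 4, 37, 30, 25, 22, 21, 22, 25, 30, 37, 4, 15, 28, 1, 18, 37, 16, 39, 22, 7, 36, 25, 16, 9, 4, 1.
The distinct values are {0, 1, 4, 7, 9, 15, 16, 18, 21, 22, 25, 28, 30, 36, 37, 39}; there are 16 of them.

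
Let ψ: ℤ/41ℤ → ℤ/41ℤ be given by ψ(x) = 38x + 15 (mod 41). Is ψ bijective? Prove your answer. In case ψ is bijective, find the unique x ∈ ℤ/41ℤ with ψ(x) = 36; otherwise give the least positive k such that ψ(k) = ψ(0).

34

Recall that injectivity means: for all s, t in the domain, ψ(s) = ψ(t) implies s = t.
If ψ(s) = ψ(t), then 38s ≡ 38t (mod 41). Because gcd(38, 41) = 1, we may cancel 38 to get s ≡ t (mod 41).
We now compute 38⁻¹ mod 41 explicitly. Euclid's algorithm: 41 = 1·38 + 3, 38 = 12·3 + 2, 3 = 1·2 + 1; back-substituting gives 1 = 27·38 − 25·41, so 38⁻¹ ≡ 27 (mod 41).
Then y ↦ 27(y − 15) is a two-sided inverse to ψ, so every y ∈ ℤ/41ℤ has a preimage.
Thus ψ is bijective.
Since ψ is bijective, we find ψ⁻¹(36): we need 38x ≡ 36 − 15 ≡ 21 (mod 41). Using 38⁻¹ = 27: x ≡ 27·21 = 567 = 13·41 + 34, so x = 34.
Check: ψ(34) = 38·34 + 15 = 1307 = 31·41 + 36 ≡ 36 (mod 41).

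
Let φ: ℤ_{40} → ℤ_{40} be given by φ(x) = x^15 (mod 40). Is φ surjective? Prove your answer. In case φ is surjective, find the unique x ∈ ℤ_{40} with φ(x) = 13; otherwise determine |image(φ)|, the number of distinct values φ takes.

25

φ(0) = 0^15 = 0.
φ(10): Repeated squaring mod 40: 10^1 ≡ 10, 10^2 ≡ 10² = 100 ≡ 20, 10^4 ≡ 20² = 400 ≡ 0, 10^8 ≡ 0² = 0. Since 15 = 8 + 4 + 2 + 1, 10^15 ≡ 0·0·20·10: 0·0 = 0, then 0·20 = 0, then 0·10 = 0. So 10^15 ≡ 0 (mod 40).
So φ(0) = φ(10) = 0 while 0 ≠ 10, hence φ is not injective.
A non-injective map from the 40-element set ℤ_{40} to itself takes at most 39 distinct values, so it cannot be surjective. So φ is not surjective.
Since φ is not surjective, we determine |image(φ)|. Computing x^15 mod 40 for each x (by repeated squaring, reducing mod 40 at every step), the values φ(0), φ(1), …, φ(39) are: 0, 1, 8, 27, 24, 5, 16, 23, 32, 9, 0, 11, 8, 37, 24, 15, 16, 33, 32, 19, 0, 21, 8, 7, 24, 25, 16, 3, 32, 29, 0, 31, 8, 17, 24, 35, 16, 13, 32, 39.
The distinct values are {0, 1, 3, 5, 7, 8, 9, 11, 13, 15, 16, 17, 19, 21, 23, 24, 25, 27, 29, 31, 32, 33, 35, 37, 39}; there are 25 of them.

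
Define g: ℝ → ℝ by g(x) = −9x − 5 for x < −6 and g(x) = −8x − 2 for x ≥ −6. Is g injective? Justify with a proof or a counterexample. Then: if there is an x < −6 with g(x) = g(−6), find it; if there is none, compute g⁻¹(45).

-47/8

Both pieces are strictly decreasing (slopes −9 and −8), so each is injective on its own interval.
The left piece maps (−∞, −6) onto (49, ∞); the right piece maps [−6, ∞) onto (−∞, 46].
These images are disjoint, so no value is attained by both pieces. So g is injective.
Because the two images are disjoint, no x < −6 has g(x) = g(−6), so we compute g⁻¹(45): 45 lies in (−∞, 46], so solve −8x − 2 = 45: x = (45 + 2)/(−8) = −47/8.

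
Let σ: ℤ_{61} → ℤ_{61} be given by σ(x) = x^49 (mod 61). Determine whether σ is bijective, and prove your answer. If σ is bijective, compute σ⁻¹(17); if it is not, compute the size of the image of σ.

Since 61 is prime, the nonzero elements of ℤ_{61} form a cyclic group of order 60.
As gcd(49, 60) = 1, raising to the 49th power is a bijection on this group: if u^49 ≡ v^49 then (uv^{−1})^49 = 1, and the only element of order dividing gcd(49, 60) = 1 is 1, so u = v.
With σ(0) = 0 this makes σ injective on all of ℤ_{61}, hence bijective (finite equal-size domain and codomain). In particular σ is bijective.
Since σ is bijective, we find the preimage of 17. The inverse of x ↦ x^49 on (ℤ_{61})^× is x ↦ x^49, because 49·49 = 2401 = 40·60 + 1 ≡ 1 (mod 60) and x^{60} = 1 for x ≠ 0 (Fermat). So σ⁻¹(17) = 17^49 mod 61.
Repeated squaring mod 61: 17^1 ≡ 17, 17^2 ≡ 17² = 289 ≡ 45, 17^4 ≡ 45² = 2025 ≡ 12, 17^8 ≡ 12² = 144 ≡ 22, 17^16 ≡ 22² = 484 ≡ 57, 17^32 ≡ 57² = 3249 ≡ 16. Since 49 = 32 + 16 + 1, 17^49 ≡ 16·57·17: 16·57 = 912 ≡ 58, then 58·17 = 986 ≡ 10. So 17^49 ≡ 10 (mod 61).
Hence σ⁻¹(17) = 10.

10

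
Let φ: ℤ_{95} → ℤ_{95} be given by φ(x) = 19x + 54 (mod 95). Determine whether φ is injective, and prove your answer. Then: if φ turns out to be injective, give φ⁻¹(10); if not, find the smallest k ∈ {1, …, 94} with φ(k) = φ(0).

5

We have gcd(19, 95) = 19 > 1. Taking s = 0 and t = 5: φ(0) = 54 and φ(5) = 19·5 + 54 = 149 ≡ 54 (mod 95).
So φ(0) = φ(5) while 0 ≠ 5, so φ is not injective.
Since φ is not injective, we find the least positive k with φ(k) = φ(0): this means 19k ≡ 0 (mod 95), i.e. 95 ∣ 19k. Since gcd(19, 95) = 19, dividing through by 19 this holds exactly when 5 ∣ k.
The smallest positive such k is 5.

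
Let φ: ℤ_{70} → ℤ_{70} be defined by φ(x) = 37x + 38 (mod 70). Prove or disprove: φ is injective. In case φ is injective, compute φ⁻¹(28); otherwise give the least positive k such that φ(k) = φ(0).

Recall that φ is injective when φ(u) = φ(v) forces u = v.
If φ(u) = φ(v), then 37u ≡ 37v (mod 70). Because gcd(37, 70) = 1, we may cancel 37 to get u ≡ v (mod 70).
Hence φ is injective.
We now compute 37⁻¹ mod 70 explicitly. Euclid's algorithm: 70 = 1·37 + 33, 37 = 1·33 + 4, 33 = 8·4 + 1; back-substituting gives 1 = 53·37 − 28·70, so 37⁻¹ ≡ 53 (mod 70).
Since φ is injective, we find φ⁻¹(28): we need 37x ≡ 28 − 38 ≡ 60 (mod 70). Using 37⁻¹ = 53: x ≡ 53·60 = 3180 = 45·70 + 30, so x = 30.
Check: φ(30) = 37·30 + 38 = 1148 = 16·70 + 28 ≡ 28 (mod 70).

30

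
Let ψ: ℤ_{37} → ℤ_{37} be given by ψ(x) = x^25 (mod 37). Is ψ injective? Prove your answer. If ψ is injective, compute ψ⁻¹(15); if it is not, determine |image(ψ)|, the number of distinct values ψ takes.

20

Since 37 is prime, the nonzero elements of ℤ_{37} form a cyclic group of order 36.
As gcd(25, 36) = 1, raising to the 25th power is a bijection on this group: if a^25 ≡ b^25 then (ab^{−1})^25 = 1, and the only element of order dividing gcd(25, 36) = 1 is 1, so a = b.
With ψ(0) = 0 this makes ψ injective on all of ℤ_{37}, hence bijective (finite equal-size domain and codomain). In particular ψ is injective.
Since ψ is injective, we find the preimage of 15. The inverse of x ↦ x^25 on (ℤ_{37})^× is x ↦ x^13, because 25·13 = 325 = 9·36 + 1 ≡ 1 (mod 36) and x^{36} = 1 for x ≠ 0 (Fermat). So ψ⁻¹(15) = 15^13 mod 37.
Repeated squaring mod 37: 15^1 ≡ 15, 15^2 ≡ 15² = 225 ≡ 3, 15^4 ≡ 3² = 9, 15^8 ≡ 9² = 81 ≡ 7. Since 13 = 8 + 4 + 1, 15^13 ≡ 7·9·15: 7·9 = 63 ≡ 26, then 26·15 = 390 ≡ 20. So 15^13 ≡ 20 (mod 37).
Hence ψ⁻¹(15) = 20.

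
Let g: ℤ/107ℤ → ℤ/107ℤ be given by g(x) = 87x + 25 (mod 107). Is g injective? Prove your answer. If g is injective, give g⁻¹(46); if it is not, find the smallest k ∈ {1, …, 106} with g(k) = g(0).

15

Recall that g is injective when g(a) = g(b) forces a = b.
If g(a) = g(b), then 87a ≡ 87b (mod 107). Because gcd(87, 107) = 1, we may cancel 87 to get a ≡ b (mod 107).
Thus g is injective.
We now compute 87⁻¹ mod 107 explicitly. Euclid's algorithm: 107 = 1·87 + 20, 87 = 4·20 + 7, 20 = 2·7 + 6, 7 = 1·6 + 1; back-substituting gives 1 = 16·87 − 13·107, so 87⁻¹ ≡ 16 (mod 107).
Since g is injective, we compute g⁻¹(46): solve 87x + 25 ≡ 46 (mod 107), i.e. 87x ≡ 21 (mod 107).
Multiplying by 87⁻¹ = 16 gives x ≡ 16·21 = 336 = 3·107 + 15 ≡ 15 (mod 107).
Check: g(15) = 87·15 + 25 = 1330 = 12·107 + 46 ≡ 46 (mod 107).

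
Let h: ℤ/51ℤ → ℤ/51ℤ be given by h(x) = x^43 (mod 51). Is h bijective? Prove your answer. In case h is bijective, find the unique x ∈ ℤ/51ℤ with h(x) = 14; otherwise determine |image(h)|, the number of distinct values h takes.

41

Computing x^43 mod 51 for each x (by repeated squaring, reducing mod 51 at every step), the values h(0), h(1), …, h(50) are: 0, 1, 8, 24, 13, 11, 39, 31, 2, 15, 37, 29, 6, 4, 44, 9, 16, 17, 18, 25, 41, 30, 28, 5, 48, 19, 32, 3, 46, 23, 21, 10, 26, 33, 34, 35, 42, 7, 47, 45, 22, 14, 36, 49, 20, 12, 40, 38, 27, 43, 50.
Every element of ℤ/51ℤ appears exactly once in this list, so h is a bijection, and in particular bijective.
Since h is bijective, we read off the preimage of 14 from the same table: h(41) = 14, so h⁻¹(14) = 41.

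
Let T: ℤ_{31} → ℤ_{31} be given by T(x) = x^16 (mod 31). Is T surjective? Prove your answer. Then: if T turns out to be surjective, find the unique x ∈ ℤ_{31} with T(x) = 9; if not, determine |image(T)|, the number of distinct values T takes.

16

T(15): Repeated squaring mod 31: 15^1 ≡ 15, 15^2 ≡ 15² = 225 ≡ 8, 15^4 ≡ 8² = 64 ≡ 2, 15^8 ≡ 2² = 4, 15^16 ≡ 4² = 16. So 15^16 ≡ 16 (mod 31).
T(16): Repeated squaring mod 31: 16^1 ≡ 16, 16^2 ≡ 16² = 256 ≡ 8, 16^4 ≡ 8² = 64 ≡ 2, 16^8 ≡ 2² = 4, 16^16 ≡ 4² = 16. So 16^16 ≡ 16 (mod 31).
So T(15) = T(16) = 16 while 15 ≠ 16, thus T is not injective.
A non-injective map from the 31-element set ℤ_{31} to itself takes at most 30 distinct values, so it cannot be surjective. Thus T is not surjective.
Since T is not surjective, we determine |image(T)|. Computing x^16 mod 31 for each x (by repeated squaring, reducing mod 31 at every step), the values T(0), T(1), …, T(30) are: 0, 1, 2, 28, 4, 5, 25, 7, 8, 9, 10, 20, 19, 18, 14, 16, 16, 14, 18, 19, 20, 10, 9, 8, 7, 25, 5, 4, 28, 2, 1.
The distinct values are {0, 1, 2, 4, 5, 7, 8, 9, 10, 14, 16, 18, 19, 20, 25, 28}; there are 16 of them.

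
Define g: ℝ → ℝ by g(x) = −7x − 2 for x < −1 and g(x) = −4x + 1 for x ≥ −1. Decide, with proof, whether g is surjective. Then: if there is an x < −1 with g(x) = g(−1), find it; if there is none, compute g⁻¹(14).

Both pieces are strictly decreasing (slopes −7 and −4), so each is injective on its own interval.
The left piece maps (−∞, −1) onto (5, ∞); the right piece maps [−1, ∞) onto (−∞, 5].
These images together cover ℝ, so g is surjective.
Because the two images are disjoint, no x < −1 has g(x) = g(−1), so we compute g⁻¹(14): 14 lies in (5, ∞), so solve −7x − 2 = 14: x = (14 + 2)/(−7) = −16/7.

-16/7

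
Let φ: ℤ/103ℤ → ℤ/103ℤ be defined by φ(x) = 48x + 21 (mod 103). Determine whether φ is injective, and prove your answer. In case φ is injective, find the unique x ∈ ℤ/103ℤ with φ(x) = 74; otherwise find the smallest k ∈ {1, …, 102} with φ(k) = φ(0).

If φ(s) = φ(t), then 48s ≡ 48t (mod 103). Because gcd(48, 103) = 1, we may cancel 48 to get s ≡ t (mod 103).
Hence φ is injective.
We now compute 48⁻¹ mod 103 explicitly. Euclid's algorithm: 103 = 2·48 + 7, 48 = 6·7 + 6, 7 = 1·6 + 1; back-substituting gives 1 = 88·48 − 41·103, so 48⁻¹ ≡ 88 (mod 103).
Since φ is injective, we compute φ⁻¹(74): solve 48x + 21 ≡ 74 (mod 103), i.e. 48x ≡ 53 (mod 103).
Multiplying by 48⁻¹ = 88 gives x ≡ 88·53 = 4664 = 45·103 + 29 ≡ 29 (mod 103).
Check: φ(29) = 48·29 + 21 = 1413 = 13·103 + 74 ≡ 74 (mod 103).

29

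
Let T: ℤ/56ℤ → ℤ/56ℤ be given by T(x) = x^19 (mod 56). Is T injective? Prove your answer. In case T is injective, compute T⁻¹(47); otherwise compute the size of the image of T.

35

T(0) = 0^19 = 0.
T(14): Repeated squaring mod 56: 14^1 ≡ 14, 14^2 ≡ 14² = 196 ≡ 28, 14^4 ≡ 28² = 784 ≡ 0, 14^8 ≡ 0² = 0, 14^16 ≡ 0² = 0. Since 19 = 16 + 2 + 1, 14^19 ≡ 0·28·14: 0·28 = 0, then 0·14 = 0. So 14^19 ≡ 0 (mod 56).
So T(0) = T(14) = 0 while 0 ≠ 14, so T is not injective.
Since T is not injective, we determine |image(T)|. Computing x^19 mod 56 for each x (by repeated squaring, reducing mod 56 at every step), the values T(0), T(1), …, T(55) are: 0, 1, 16, 3, 32, 5, 48, 7, 8, 9, 24, 11, 40, 13, 0, 15, 16, 17, 32, 19, 48, 21, 8, 23, 24, 25, 40, 27, 0, 29, 16, 31, 32, 33, 48, 35, 8, 37, 24, 39, 40, 41, 0, 43, 16, 45, 32, 47, 48, 49, 8, 51, 24, 53, 40, 55.
The distinct values are {0, 1, 3, 5, 7, 8, 9, 11, 13, 15, 16, 17, 19, 21, 23, 24, 25, 27, 29, 31, 32, 33, 35, 37, 39, 40, 41, 43, 45, 47, 48, 49, 51, 53, 55}; there are 35 of them.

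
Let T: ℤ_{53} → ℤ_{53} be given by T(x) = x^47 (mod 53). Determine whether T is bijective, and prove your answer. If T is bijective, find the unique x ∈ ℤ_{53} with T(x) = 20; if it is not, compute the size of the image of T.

34

Since 53 is prime, the nonzero elements of ℤ_{53} form a cyclic group of order 52.
As gcd(47, 52) = 1, raising to the 47th power is a bijection on this group: if u^47 ≡ v^47 then (uv^{−1})^47 = 1, and the only element of order dividing gcd(47, 52) = 1 is 1, so u = v.
With T(0) = 0 this makes T injective on all of ℤ_{53}, hence bijective (finite equal-size domain and codomain). In particular T is bijective.
Since T is bijective, we find the preimage of 20. The inverse of x ↦ x^47 on (ℤ_{53})^× is x ↦ x^31, because 47·31 = 1457 = 28·52 + 1 ≡ 1 (mod 52) and x^{52} = 1 for x ≠ 0 (Fermat). So T⁻¹(20) = 20^31 mod 53.
Repeated squaring mod 53: 20^1 ≡ 20, 20^2 ≡ 20² = 400 ≡ 29, 20^4 ≡ 29² = 841 ≡ 46, 20^8 ≡ 46² = 2116 ≡ 49, 20^16 ≡ 49² = 2401 ≡ 16. Since 31 = 16 + 8 + 4 + 2 + 1, 20^31 ≡ 16·49·46·29·20: 16·49 = 784 ≡ 42, then 42·46 = 1932 ≡ 24, then 24·29 = 696 ≡ 7, then 7·20 = 140 ≡ 34. So 20^31 ≡ 34 (mod 53).
Hence T⁻¹(20) = 34.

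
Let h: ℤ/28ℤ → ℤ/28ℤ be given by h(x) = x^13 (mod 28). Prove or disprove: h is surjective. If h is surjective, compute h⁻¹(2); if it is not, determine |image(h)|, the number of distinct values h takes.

21

h(0) = 0^13 = 0.
h(14): Repeated squaring mod 28: 14^1 ≡ 14, 14^2 ≡ 14² = 196 ≡ 0, 14^4 ≡ 0² = 0, 14^8 ≡ 0² = 0. Since 13 = 8 + 4 + 1, 14^13 ≡ 0·0·14: 0·0 = 0, then 0·14 = 0. So 14^13 ≡ 0 (mod 28).
So h(0) = h(14) = 0 while 0 ≠ 14, therefore h is not injective.
A non-injective map from the 28-element set ℤ/28ℤ to itself takes at most 27 distinct values, so it cannot be surjective. Therefore h is not surjective.
Since h is not surjective, we determine |image(h)|. Computing x^13 mod 28 for each x (by repeated squaring, reducing mod 28 at every step), the values h(0), h(1), …, h(27) are: 0, 1, 16, 3, 4, 5, 20, 7, 8, 9, 24, 11, 12, 13, 0, 15, 16, 17, 4, 19, 20, 21, 8, 23, 24, 25, 12, 27.
The distinct values are {0, 1, 3, 4, 5, 7, 8, 9, 11, 12, 13, 15, 16, 17, 19, 20, 21, 23, 24, 25, 27}; there are 21 of them.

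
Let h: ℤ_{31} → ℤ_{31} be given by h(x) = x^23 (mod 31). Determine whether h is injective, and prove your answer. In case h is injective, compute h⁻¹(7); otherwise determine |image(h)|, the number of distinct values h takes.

Since 31 is prime, the nonzero elements of ℤ_{31} form a cyclic group of order 30.
As gcd(23, 30) = 1, raising to the 23rd power is a bijection on this group: if x_1^23 ≡ x_2^23 then (x_1x_2^{−1})^23 = 1, and the only element of order dividing gcd(23, 30) = 1 is 1, so x_1 = x_2.
With h(0) = 0 this makes h injective on all of ℤ_{31}, hence bijective (finite equal-size domain and codomain). In particular h is injective.
Since h is injective, we find the preimage of 7. The inverse of x ↦ x^23 on (ℤ_{31})^× is x ↦ x^17, because 23·17 = 391 = 13·30 + 1 ≡ 1 (mod 30) and x^{30} = 1 for x ≠ 0 (Fermat). So h⁻¹(7) = 7^17 mod 31.
Repeated squaring mod 31: 7^1 ≡ 7, 7^2 ≡ 7² = 49 ≡ 18, 7^4 ≡ 18² = 324 ≡ 14, 7^8 ≡ 14² = 196 ≡ 10, 7^16 ≡ 10² = 100 ≡ 7. Since 17 = 16 + 1, 7^17 ≡ 7·7: 7·7 = 49 ≡ 18. So 7^17 ≡ 18 (mod 31).
Hence h⁻¹(7) = 18.

18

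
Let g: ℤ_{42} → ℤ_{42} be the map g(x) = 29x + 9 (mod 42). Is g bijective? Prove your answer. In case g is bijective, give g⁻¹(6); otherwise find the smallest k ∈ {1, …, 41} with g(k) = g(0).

Recall that injectivity means: for all a, b in the domain, g(a) = g(b) implies a = b.
If g(a) = g(b), then 29a ≡ 29b (mod 42). Because gcd(29, 42) = 1, we may cancel 29 to get a ≡ b (mod 42).
We now compute 29⁻¹ mod 42 explicitly. Euclid's algorithm: 42 = 1·29 + 13, 29 = 2·13 + 3, 13 = 4·3 + 1; back-substituting gives 1 = 29·29 − 20·42, so 29⁻¹ ≡ 29 (mod 42).
Then y ↦ 29(y − 9) is a two-sided inverse to g, so every y ∈ ℤ_{42} has a preimage.
Thus g is bijective.
Since g is bijective, we find g⁻¹(6): we need 29x ≡ 6 − 9 ≡ 39 (mod 42). Using 29⁻¹ = 29: x ≡ 29·39 = 1131 = 26·42 + 39, so x = 39.
Check: g(39) = 29·39 + 9 = 1140 = 27·42 + 6 ≡ 6 (mod 42).

39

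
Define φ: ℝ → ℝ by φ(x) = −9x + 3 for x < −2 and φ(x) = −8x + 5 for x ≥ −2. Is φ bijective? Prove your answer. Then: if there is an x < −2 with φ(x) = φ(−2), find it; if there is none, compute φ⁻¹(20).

-15/8

Both pieces are strictly decreasing (slopes −9 and −8), so each is injective on its own interval.
The left piece maps (−∞, −2) onto (21, ∞); the right piece maps [−2, ∞) onto (−∞, 21].
Since 21 = 21, the images partition ℝ: φ is injective and surjective, hence bijective.
Because the two images are disjoint, no x < −2 has φ(x) = φ(−2), so we compute φ⁻¹(20): 20 lies in (−∞, 21], so solve −8x + 5 = 20: x = (20 − 5)/(−8) = −15/8.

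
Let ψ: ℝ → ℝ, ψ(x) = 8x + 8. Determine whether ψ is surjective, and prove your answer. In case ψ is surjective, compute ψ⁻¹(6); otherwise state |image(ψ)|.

Recall: ψ is surjective if every y in the codomain equals ψ(x) for some x in the domain.
For any y ∈ ℝ, x = (y − 8)/8 satisfies ψ(x) = y.
Therefore ψ is surjective.
Since ψ is surjective, we compute ψ⁻¹(6) = (6 − 8)/8 = −1/4.

-1/4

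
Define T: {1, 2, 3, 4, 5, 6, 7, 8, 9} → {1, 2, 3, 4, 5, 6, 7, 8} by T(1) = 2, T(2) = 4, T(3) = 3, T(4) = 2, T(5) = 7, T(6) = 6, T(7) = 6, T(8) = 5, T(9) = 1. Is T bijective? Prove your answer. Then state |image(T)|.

T(1) = 2 = T(4) with 1 ≠ 4, so T is not injective, hence not bijective.
The image of T is {1, 2, 3, 4, 5, 6, 7}, which has 7 elements.

7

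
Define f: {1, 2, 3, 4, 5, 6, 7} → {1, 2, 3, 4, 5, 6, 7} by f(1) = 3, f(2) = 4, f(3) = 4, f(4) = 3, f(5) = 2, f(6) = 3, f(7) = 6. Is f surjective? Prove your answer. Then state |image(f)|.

No element maps to 1, so f is not surjective.
The image of f is {2, 3, 4, 6}, which has 4 elements.

4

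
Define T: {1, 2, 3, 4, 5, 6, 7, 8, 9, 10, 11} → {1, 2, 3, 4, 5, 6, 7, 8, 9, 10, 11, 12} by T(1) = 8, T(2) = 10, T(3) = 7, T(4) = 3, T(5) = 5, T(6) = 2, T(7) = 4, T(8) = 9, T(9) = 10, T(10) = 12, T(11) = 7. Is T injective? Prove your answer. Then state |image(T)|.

9

T(2) = 10 = T(9) with 2 ≠ 9, so T is not injective.
The image of T is {2, 3, 4, 5, 7, 8, 9, 10, 12}, which has 9 elements.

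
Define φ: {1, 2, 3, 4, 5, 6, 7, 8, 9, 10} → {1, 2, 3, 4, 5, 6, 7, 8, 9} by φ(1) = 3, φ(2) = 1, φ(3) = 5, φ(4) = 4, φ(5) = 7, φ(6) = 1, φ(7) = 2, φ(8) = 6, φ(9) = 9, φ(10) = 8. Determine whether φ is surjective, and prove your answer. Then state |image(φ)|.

Every element of the codomain has a preimage: 1 = φ(2), 2 = φ(7), 3 = φ(1), 4 = φ(4), 5 = φ(3), 6 = φ(8), 7 = φ(5), 8 = φ(10), 9 = φ(9).
Thus φ is surjective.
The image of φ is {1, 2, 3, 4, 5, 6, 7, 8, 9}, which has 9 elements.

9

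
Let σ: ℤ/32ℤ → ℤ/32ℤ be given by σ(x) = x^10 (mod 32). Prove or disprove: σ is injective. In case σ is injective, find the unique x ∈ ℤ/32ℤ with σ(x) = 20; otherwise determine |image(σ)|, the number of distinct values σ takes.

σ(0) = 0^10 = 0.
σ(2): Repeated squaring mod 32: 2^1 ≡ 2, 2^2 ≡ 2² = 4, 2^4 ≡ 4² = 16, 2^8 ≡ 16² = 256 ≡ 0. Since 10 = 8 + 2, 2^10 ≡ 0·4: 0·4 = 0. So 2^10 ≡ 0 (mod 32).
So σ(0) = σ(2) = 0 while 0 ≠ 2, thus σ is not injective.
Since σ is not injective, we determine |image(σ)|. Computing x^10 mod 32 for each x (by repeated squaring, reducing mod 32 at every step), the values σ(0), σ(1), …, σ(31) are: 0, 1, 0, 9, 0, 25, 0, 17, 0, 17, 0, 25, 0, 9, 0, 1, 0, 1, 0, 9, 0, 25, 0, 17, 0, 17, 0, 25, 0, 9, 0, 1.
The distinct values are {0, 1, 9, 17, 25}; there are 5 of them.

5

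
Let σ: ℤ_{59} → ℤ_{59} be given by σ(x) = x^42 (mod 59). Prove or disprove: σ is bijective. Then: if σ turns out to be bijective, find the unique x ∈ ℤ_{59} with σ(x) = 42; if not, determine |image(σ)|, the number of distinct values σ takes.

30

σ(29): Repeated squaring mod 59: 29^1 ≡ 29, 29^2 ≡ 29² = 841 ≡ 15, 29^4 ≡ 15² = 225 ≡ 48, 29^8 ≡ 48² = 2304 ≡ 3, 29^16 ≡ 3² = 9, 29^32 ≡ 9² = 81 ≡ 22. Since 42 = 32 + 8 + 2, 29^42 ≡ 22·3·15: 22·3 = 66 ≡ 7, then 7·15 = 105 ≡ 46. So 29^42 ≡ 46 (mod 59).
σ(30): Repeated squaring mod 59: 30^1 ≡ 30, 30^2 ≡ 30² = 900 ≡ 15, 30^4 ≡ 15² = 225 ≡ 48, 30^8 ≡ 48² = 2304 ≡ 3, 30^16 ≡ 3² = 9, 30^32 ≡ 9² = 81 ≡ 22. Since 42 = 32 + 8 + 2, 30^42 ≡ 22·3·15: 22·3 = 66 ≡ 7, then 7·15 = 105 ≡ 46. So 30^42 ≡ 46 (mod 59).
So σ(29) = σ(30) = 46 while 29 ≠ 30, hence σ is not injective, hence not bijective.
Since σ is not bijective, we determine |image(σ)|. Computing x^42 mod 59 for each x (by repeated squaring, reducing mod 59 at every step), the values σ(0), σ(1), …, σ(58) are: 0, 1, 9, 25, 22, 28, 48, 4, 21, 35, 16, 5, 19, 27, 36, 51, 12, 15, 20, 57, 26, 41, 45, 3, 53, 17, 7, 49, 29, 46, 46, 29, 49, 7, 17, 53, 3, 45, 41, 26, 57, 20, 15, 12, 51, 36, 27, 19, 5, 16, 35, 21, 4, 48, 28, 22, 25, 9, 1.
The distinct values are {0, 1, 3, 4, 5, 7, 9, 12, 15, 16, 17, 19, 20, 21, 22, 25, 26, 27, 28, 29, 35, 36, 41, 45, 46, 48, 49, 51, 53, 57}; there are 30 of them.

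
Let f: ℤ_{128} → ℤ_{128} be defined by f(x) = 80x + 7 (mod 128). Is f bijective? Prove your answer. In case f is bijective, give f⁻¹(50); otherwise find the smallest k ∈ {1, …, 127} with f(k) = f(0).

We have gcd(80, 128) = 16 > 1. Taking s = 0 and t = 8: f(0) = 7 and f(8) = 80·8 + 7 = 647 ≡ 7 (mod 128).
So f(0) = f(8) while 0 ≠ 8, thus f is not injective, hence not bijective.
Since f is not bijective, we find the least positive k with f(k) = f(0): this means 80k ≡ 0 (mod 128), i.e. 128 ∣ 80k. Since gcd(80, 128) = 16, dividing through by 16 this holds exactly when 8 ∣ 5k, and as gcd(5, 8) = 1, exactly when 8 ∣ k.
The smallest positive such k is 8.

8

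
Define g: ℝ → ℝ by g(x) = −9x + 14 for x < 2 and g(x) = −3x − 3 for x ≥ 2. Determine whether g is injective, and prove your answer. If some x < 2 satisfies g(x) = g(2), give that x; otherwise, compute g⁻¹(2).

Both pieces are strictly decreasing (slopes −9 and −3), so each is injective on its own interval.
The left piece maps (−∞, 2) onto (−4, ∞); the right piece maps [2, ∞) onto (−∞, −9].
These images are disjoint, so no value is attained by both pieces. Thus g is injective.
Because the two images are disjoint, no x < 2 has g(x) = g(2), so we compute g⁻¹(2): 2 lies in (−4, ∞), so solve −9x + 14 = 2: x = (2 − 14)/(−9) = 4/3.

4/3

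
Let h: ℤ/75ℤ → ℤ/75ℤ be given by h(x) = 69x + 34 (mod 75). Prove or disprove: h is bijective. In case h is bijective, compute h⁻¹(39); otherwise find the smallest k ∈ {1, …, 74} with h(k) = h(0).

We have gcd(69, 75) = 3 > 1. Taking s = 0 and t = 25: h(0) = 34 and h(25) = 69·25 + 34 = 1759 ≡ 34 (mod 75).
So h(0) = h(25) while 0 ≠ 25, therefore h is not injective, hence not bijective.
Since h is not bijective, we find the least positive k with h(k) = h(0): this means 69k ≡ 0 (mod 75), i.e. 75 ∣ 69k. Since gcd(69, 75) = 3, dividing through by 3 this holds exactly when 25 ∣ 23k, and as gcd(23, 25) = 1, exactly when 25 ∣ k.
The smallest positive such k is 25.

25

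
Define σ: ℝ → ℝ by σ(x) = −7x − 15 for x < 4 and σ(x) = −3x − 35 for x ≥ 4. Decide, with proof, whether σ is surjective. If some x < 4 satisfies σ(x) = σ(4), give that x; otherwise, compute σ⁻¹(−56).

7

Both pieces are strictly decreasing (slopes −7 and −3), so each is injective on its own interval.
The left piece maps (−∞, 4) onto (−43, ∞); the right piece maps [4, ∞) onto (−∞, −47].
The union (−43, ∞) ∪ (−∞, −47] omits the interval between −43 and −47; in particular −43 has no preimage. So σ is not surjective.
Because the two images are disjoint, no x < 4 has σ(x) = σ(4), so we compute σ⁻¹(−56): −56 lies in (−∞, −47], so solve −3x − 35 = −56: x = (−56 + 35)/(−3) = 7.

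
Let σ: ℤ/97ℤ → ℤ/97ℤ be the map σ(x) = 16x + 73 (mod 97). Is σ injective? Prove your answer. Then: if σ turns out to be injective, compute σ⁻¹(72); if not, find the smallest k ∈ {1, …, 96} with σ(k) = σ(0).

6

Suppose σ(x_1) = σ(x_2) in ℤ/97ℤ. Then 16x_1 + 73 ≡ 16x_2 + 73 (mod 97), therefore 16(x_1 − x_2) ≡ 0 (mod 97).
Since gcd(16, 97) = 1, 16 is invertible modulo 97, thus x_1 − x_2 ≡ 0 (mod 97), i.e. x_1 = x_2.
Hence σ is injective.
We now compute 16⁻¹ mod 97 explicitly. Euclid's algorithm: 97 = 6·16 + 1; back-substituting gives 1 = 91·16 − 15·97, so 16⁻¹ ≡ 91 (mod 97).
Since σ is injective, we compute σ⁻¹(72): solve 16x + 73 ≡ 72 (mod 97), i.e. 16x ≡ 96 (mod 97).
Multiplying by 16⁻¹ = 91 gives x ≡ 91·96 = 8736 = 90·97 + 6 ≡ 6 (mod 97).
Check: σ(6) = 16·6 + 73 = 169 = 1·97 + 72 ≡ 72 (mod 97).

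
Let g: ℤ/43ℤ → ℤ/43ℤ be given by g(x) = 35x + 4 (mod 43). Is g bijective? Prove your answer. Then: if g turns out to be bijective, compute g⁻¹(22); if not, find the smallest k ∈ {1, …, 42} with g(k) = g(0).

30

If g(a) = g(b), then 35a ≡ 35b (mod 43). Because gcd(35, 43) = 1, we may cancel 35 to get a ≡ b (mod 43).
We now compute 35⁻¹ mod 43 explicitly. Euclid's algorithm: 43 = 1·35 + 8, 35 = 4·8 + 3, 8 = 2·3 + 2, 3 = 1·2 + 1; back-substituting gives 1 = 16·35 − 13·43, so 35⁻¹ ≡ 16 (mod 43).
For any y ∈ ℤ/43ℤ, x = 16(y − 4) mod 43 satisfies g(x) = 35·16(y − 4) + 4 ≡ y (since 35·16 ≡ 1 mod 43). So every y has a preimage.
So g is bijective.
Since g is bijective, we find g⁻¹(22): we need 35x ≡ 22 − 4 ≡ 18 (mod 43). Using 35⁻¹ = 16: x ≡ 16·18 = 288 = 6·43 + 30, so x = 30.
Check: g(30) = 35·30 + 4 = 1054 = 24·43 + 22 ≡ 22 (mod 43).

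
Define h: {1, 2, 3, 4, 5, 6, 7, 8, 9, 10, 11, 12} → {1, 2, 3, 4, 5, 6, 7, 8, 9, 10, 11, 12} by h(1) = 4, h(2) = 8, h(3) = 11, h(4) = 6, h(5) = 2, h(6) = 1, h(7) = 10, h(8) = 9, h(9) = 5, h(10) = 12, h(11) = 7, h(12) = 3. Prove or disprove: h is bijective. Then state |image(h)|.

12

The values 4, 8, 11, 6, 2, 1, 10, 9, 5, 12, 7, 3 are a permutation of {1, 2, 3, 4, 5, 6, 7, 8, 9, 10, 11, 12}: each element appears exactly once.
So h is injective and surjective, hence bijective.
The image of h is {1, 2, 3, 4, 5, 6, 7, 8, 9, 10, 11, 12}, which has 12 elements.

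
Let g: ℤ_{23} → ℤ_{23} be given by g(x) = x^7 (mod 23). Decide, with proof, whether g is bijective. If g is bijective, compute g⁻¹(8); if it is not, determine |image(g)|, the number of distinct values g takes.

4

Since 23 is prime, the nonzero elements of ℤ_{23} form a cyclic group of order 22.
As gcd(7, 22) = 1, raising to the 7th power is a bijection on this group: if s^7 ≡ t^7 then (st^{−1})^7 = 1, and the only element of order dividing gcd(7, 22) = 1 is 1, so s = t.
With g(0) = 0 this makes g injective on all of ℤ_{23}, hence bijective (finite equal-size domain and codomain). In particular g is bijective.
Since g is bijective, we find the preimage of 8. The inverse of x ↦ x^7 on (ℤ_{23})^× is x ↦ x^19, because 7·19 = 133 = 6·22 + 1 ≡ 1 (mod 22) and x^{22} = 1 for x ≠ 0 (Fermat). So g⁻¹(8) = 8^19 mod 23.
Repeated squaring mod 23: 8^1 ≡ 8, 8^2 ≡ 8² = 64 ≡ 18, 8^4 ≡ 18² = 324 ≡ 2, 8^8 ≡ 2² = 4, 8^16 ≡ 4² = 16. Since 19 = 16 + 2 + 1, 8^19 ≡ 16·18·8: 16·18 = 288 ≡ 12, then 12·8 = 96 ≡ 4. So 8^19 ≡ 4 (mod 23).
Hence g⁻¹(8) = 4.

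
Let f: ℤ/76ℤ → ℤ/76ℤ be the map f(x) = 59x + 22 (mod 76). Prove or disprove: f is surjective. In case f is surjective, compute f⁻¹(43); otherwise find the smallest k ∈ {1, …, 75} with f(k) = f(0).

39

Recall that surjectivity means every element of the codomain has a preimage under f.
Since gcd(59, 76) = 1, 59 is invertible modulo 76. Euclid's algorithm: 76 = 1·59 + 17, 59 = 3·17 + 8, 17 = 2·8 + 1; back-substituting gives 1 = 67·59 − 52·76, so 59⁻¹ ≡ 67 (mod 76).
For any y ∈ ℤ/76ℤ, x = 67(y − 22) mod 76 satisfies f(x) = 59·67(y − 22) + 22 ≡ y (since 59·67 ≡ 1 mod 76). So every y has a preimage.
So f is surjective.
Since f is surjective, we compute f⁻¹(43): solve 59x + 22 ≡ 43 (mod 76), i.e. 59x ≡ 21 (mod 76).
Multiplying by 59⁻¹ = 67 gives x ≡ 67·21 = 1407 = 18·76 + 39 ≡ 39 (mod 76).
Check: f(39) = 59·39 + 22 = 2323 = 30·76 + 43 ≡ 43 (mod 76).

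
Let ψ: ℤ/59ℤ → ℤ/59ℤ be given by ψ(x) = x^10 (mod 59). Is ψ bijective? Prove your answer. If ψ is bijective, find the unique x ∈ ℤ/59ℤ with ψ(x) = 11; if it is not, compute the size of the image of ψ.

ψ(29): Repeated squaring mod 59: 29^1 ≡ 29, 29^2 ≡ 29² = 841 ≡ 15, 29^4 ≡ 15² = 225 ≡ 48, 29^8 ≡ 48² = 2304 ≡ 3. Since 10 = 8 + 2, 29^10 ≡ 3·15: 3·15 = 45. So 29^10 ≡ 45 (mod 59).
ψ(30): Repeated squaring mod 59: 30^1 ≡ 30, 30^2 ≡ 30² = 900 ≡ 15, 30^4 ≡ 15² = 225 ≡ 48, 30^8 ≡ 48² = 2304 ≡ 3. Since 10 = 8 + 2, 30^10 ≡ 3·15: 3·15 = 45. So 30^10 ≡ 45 (mod 59).
So ψ(29) = ψ(30) = 45 while 29 ≠ 30, thus ψ is not injective, hence not bijective.
Since ψ is not bijective, we determine |image(ψ)|. Computing x^10 mod 59 for each x (by repeated squaring, reducing mod 59 at every step), the values ψ(0), ψ(1), …, ψ(58) are: 0, 1, 21, 49, 28, 4, 26, 5, 57, 41, 25, 7, 15, 36, 46, 19, 17, 12, 35, 51, 53, 9, 29, 27, 20, 16, 48, 3, 22, 45, 45, 22, 3, 48, 16, 20, 27, 29, 9, 53, 51, 35, 12, 17, 19, 46, 36, 15, 7, 25, 41, 57, 5, 26, 4, 28, 49, 21, 1.
The distinct values are {0, 1, 3, 4, 5, 7, 9, 12, 15, 16, 17, 19, 20, 21, 22, 25, 26, 27, 28, 29, 35, 36, 41, 45, 46, 48, 49, 51, 53, 57}; there are 30 of them.

30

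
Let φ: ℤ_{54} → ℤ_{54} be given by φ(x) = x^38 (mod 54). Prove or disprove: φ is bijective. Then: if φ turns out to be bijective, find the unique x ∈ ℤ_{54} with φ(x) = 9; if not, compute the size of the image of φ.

φ(0) = 0^38 = 0.
φ(6): Repeated squaring mod 54: 6^1 ≡ 6, 6^2 ≡ 6² = 36, 6^4 ≡ 36² = 1296 ≡ 0, 6^8 ≡ 0² = 0, 6^16 ≡ 0² = 0, 6^32 ≡ 0² = 0. Since 38 = 32 + 4 + 2, 6^38 ≡ 0·0·36: 0·0 = 0, then 0·36 = 0. So 6^38 ≡ 0 (mod 54).
So φ(0) = φ(6) = 0 while 0 ≠ 6, so φ is not injective, hence not bijective.
Since φ is not bijective, we determine |image(φ)|. Computing x^38 mod 54 for each x (by repeated squaring, reducing mod 54 at every step), the values φ(0), φ(1), …, φ(53) are: 0, 1, 4, 27, 16, 25, 0, 49, 10, 27, 46, 13, 0, 7, 34, 27, 40, 19, 0, 37, 22, 27, 52, 43, 0, 31, 28, 27, 28, 31, 0, 43, 52, 27, 22, 37, 0, 19, 40, 27, 34, 7, 0, 13, 46, 27, 10, 49, 0, 25, 16, 27, 4, 1.
The distinct values are {0, 1, 4, 7, 10, 13, 16, 19, 22, 25, 27, 28, 31, 34, 37, 40, 43, 46, 49, 52}; there are 20 of them.

20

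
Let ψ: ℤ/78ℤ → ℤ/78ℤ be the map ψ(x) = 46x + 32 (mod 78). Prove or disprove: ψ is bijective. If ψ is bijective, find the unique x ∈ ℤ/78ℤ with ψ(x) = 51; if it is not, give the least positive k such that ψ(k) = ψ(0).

Recall that injectivity means: for all x_1, x_2 in the domain, ψ(x_1) = ψ(x_2) implies x_1 = x_2.
We have gcd(46, 78) = 2 > 1. Taking x_1 = 0 and x_2 = 39: ψ(0) = 32 and ψ(39) = 46·39 + 32 = 1826 ≡ 32 (mod 78).
So ψ(0) = ψ(39) while 0 ≠ 39, so ψ is not injective, hence not bijective.
Since ψ is not bijective, we find the least positive k with ψ(k) = ψ(0): this means 46k ≡ 0 (mod 78), i.e. 78 ∣ 46k. Since gcd(46, 78) = 2, dividing through by 2 this holds exactly when 39 ∣ 23k, and as gcd(23, 39) = 1, exactly when 39 ∣ k.
The smallest positive such k is 39.

39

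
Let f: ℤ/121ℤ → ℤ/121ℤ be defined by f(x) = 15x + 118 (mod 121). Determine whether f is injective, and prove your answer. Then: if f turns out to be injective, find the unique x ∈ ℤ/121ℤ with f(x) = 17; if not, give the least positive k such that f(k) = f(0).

Recall: f is injective when f(s) = f(t) forces s = t.
If f(s) = f(t), then 15s ≡ 15t (mod 121). Because gcd(15, 121) = 1, we may cancel 15 to get s ≡ t (mod 121).
Therefore f is injective.
We now compute 15⁻¹ mod 121 explicitly. Euclid's algorithm: 121 = 8·15 + 1; back-substituting gives 1 = 113·15 − 14·121, so 15⁻¹ ≡ 113 (mod 121).
Since f is injective, we compute f⁻¹(17): solve 15x + 118 ≡ 17 (mod 121), i.e. 15x ≡ 20 (mod 121).
Multiplying by 15⁻¹ = 113 gives x ≡ 113·20 = 2260 = 18·121 + 82 ≡ 82 (mod 121).
Check: f(82) = 15·82 + 118 = 1348 = 11·121 + 17 ≡ 17 (mod 121).

82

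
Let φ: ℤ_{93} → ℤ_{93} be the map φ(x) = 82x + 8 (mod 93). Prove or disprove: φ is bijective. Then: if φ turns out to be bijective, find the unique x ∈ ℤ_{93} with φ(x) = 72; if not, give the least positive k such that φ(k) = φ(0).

Suppose φ(u) = φ(v) in ℤ_{93}. Then 82u + 8 ≡ 82v + 8 (mod 93), thus 82(u − v) ≡ 0 (mod 93).
Since gcd(82, 93) = 1, 82 is invertible modulo 93, therefore u − v ≡ 0 (mod 93), i.e. u = v.
We now compute 82⁻¹ mod 93 explicitly. Euclid's algorithm: 93 = 1·82 + 11, 82 = 7·11 + 5, 11 = 2·5 + 1; back-substituting gives 1 = 76·82 − 67·93, so 82⁻¹ ≡ 76 (mod 93).
Then y ↦ 76(y − 8) is a two-sided inverse to φ, so every y ∈ ℤ_{93} has a preimage.
Thus φ is bijective.
Since φ is bijective, we compute φ⁻¹(72): solve 82x + 8 ≡ 72 (mod 93), i.e. 82x ≡ 64 (mod 93).
Multiplying by 82⁻¹ = 76 gives x ≡ 76·64 = 4864 = 52·93 + 28 ≡ 28 (mod 93).
Check: φ(28) = 82·28 + 8 = 2304 = 24·93 + 72 ≡ 72 (mod 93).

28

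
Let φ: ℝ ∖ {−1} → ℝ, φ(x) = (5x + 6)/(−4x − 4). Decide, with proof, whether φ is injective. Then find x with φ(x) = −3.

-6/7

Suppose φ(s) = φ(t). Cross-multiplying: (5s + 6)(−4t − 4) = (5t + 6)(−4s − 4).
Expanding both sides and cancelling the symmetric terms leaves 4·(s − t) = 0. Since 4 ≠ 0, s = t. Hence φ is injective.
Solving φ(x) = −3: cross-multiplying gives 5x + 6 = −3(−4x − 4), which rearranges to −7x = 6, so x = −6/7.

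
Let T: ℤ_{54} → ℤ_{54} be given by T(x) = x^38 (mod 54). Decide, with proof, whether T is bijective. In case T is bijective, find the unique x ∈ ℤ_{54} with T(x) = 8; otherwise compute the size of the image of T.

20

T(0) = 0^38 = 0.
T(6): Repeated squaring mod 54: 6^1 ≡ 6, 6^2 ≡ 6² = 36, 6^4 ≡ 36² = 1296 ≡ 0, 6^8 ≡ 0² = 0, 6^16 ≡ 0² = 0, 6^32 ≡ 0² = 0. Since 38 = 32 + 4 + 2, 6^38 ≡ 0·0·36: 0·0 = 0, then 0·36 = 0. So 6^38 ≡ 0 (mod 54).
So T(0) = T(6) = 0 while 0 ≠ 6, thus T is not injective, hence not bijective.
Since T is not bijective, we determine |image(T)|. Computing x^38 mod 54 for each x (by repeated squaring, reducing mod 54 at every step), the values T(0), T(1), …, T(53) are: 0, 1, 4, 27, 16, 25, 0, 49, 10, 27, 46, 13, 0, 7, 34, 27, 40, 19, 0, 37, 22, 27, 52, 43, 0, 31, 28, 27, 28, 31, 0, 43, 52, 27, 22, 37, 0, 19, 40, 27, 34, 7, 0, 13, 46, 27, 10, 49, 0, 25, 16, 27, 4, 1.
The distinct values are {0, 1, 4, 7, 10, 13, 16, 19, 22, 25, 27, 28, 31, 34, 37, 40, 43, 46, 49, 52}; there are 20 of them.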